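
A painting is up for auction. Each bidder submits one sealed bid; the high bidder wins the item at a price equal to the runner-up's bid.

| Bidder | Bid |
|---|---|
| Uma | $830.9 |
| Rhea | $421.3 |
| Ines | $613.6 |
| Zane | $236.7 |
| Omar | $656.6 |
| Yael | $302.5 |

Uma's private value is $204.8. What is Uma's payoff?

Highest bid: Uma at $830.9, so Uma wins.
Second-highest bid: Omar at $656.6 — that is the price the winner pays.
Uma's payoff = value − price = $204.8 − $656.6 = −$451.8.

−$451.8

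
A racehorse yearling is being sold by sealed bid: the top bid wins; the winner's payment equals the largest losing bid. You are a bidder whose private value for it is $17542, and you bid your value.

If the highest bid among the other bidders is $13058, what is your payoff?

Your bid $17542 exceeds the highest competing bid $13058, so you win.
In a second-price auction the winner pays the second-highest bid, $13058.
Payoff = value − price = $17542 − $13058 = $4484.

$4484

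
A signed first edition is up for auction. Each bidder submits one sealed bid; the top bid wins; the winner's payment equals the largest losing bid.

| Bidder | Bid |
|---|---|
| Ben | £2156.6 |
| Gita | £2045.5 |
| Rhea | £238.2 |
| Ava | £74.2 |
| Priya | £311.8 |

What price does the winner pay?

£2045.5

Highest bid: Ben at £2156.6, so Ben wins.
Second-highest bid: Gita at £2045.5 — that is the price the winner pays.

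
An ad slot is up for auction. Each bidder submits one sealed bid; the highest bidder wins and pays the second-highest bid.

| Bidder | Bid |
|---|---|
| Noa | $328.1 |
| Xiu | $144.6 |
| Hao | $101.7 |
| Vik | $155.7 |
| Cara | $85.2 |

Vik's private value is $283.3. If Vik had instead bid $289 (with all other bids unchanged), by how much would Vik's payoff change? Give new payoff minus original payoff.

$0

The highest bid among the other bidders is $328.1; Vik's bid doesn't change that.
Original bid $155.7: Vik is not highest (top rival bid is $328.1); payoff $0.
Alternative bid $289: Vik is not highest (top rival bid is $328.1); payoff $0.
Change in payoff = $0 − ($0) = $0.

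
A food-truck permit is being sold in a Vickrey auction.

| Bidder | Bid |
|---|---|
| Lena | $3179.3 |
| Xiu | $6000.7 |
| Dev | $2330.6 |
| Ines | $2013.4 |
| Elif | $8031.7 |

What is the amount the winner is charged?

$6000.7

Highest bid: Elif at $8031.7, so Elif wins.
Second-highest bid: Xiu at $6000.7 — that is the price the winner pays.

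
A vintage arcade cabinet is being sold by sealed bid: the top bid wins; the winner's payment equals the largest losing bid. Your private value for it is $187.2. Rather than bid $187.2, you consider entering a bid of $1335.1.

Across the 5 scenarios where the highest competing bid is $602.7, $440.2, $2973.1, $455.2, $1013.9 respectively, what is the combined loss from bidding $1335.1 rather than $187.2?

The deviation costs you only when the competing bid falls strictly between $187.2 and $1335.1; elsewhere both bids give the same outcome.
$602.7: truthful payoff $0, deviation payoff −$415.5 → loss $415.5.
$440.2: truthful payoff $0, deviation payoff −$253 → loss $253.
$2973.1: outcomes coincide → loss $0.
$455.2: truthful payoff $0, deviation payoff −$268 → loss $268.
$1013.9: truthful payoff $0, deviation payoff −$826.7 → loss $826.7.
Total loss = $415.5 + $253 + $268 + $826.7 = $1763.2.

$1763.2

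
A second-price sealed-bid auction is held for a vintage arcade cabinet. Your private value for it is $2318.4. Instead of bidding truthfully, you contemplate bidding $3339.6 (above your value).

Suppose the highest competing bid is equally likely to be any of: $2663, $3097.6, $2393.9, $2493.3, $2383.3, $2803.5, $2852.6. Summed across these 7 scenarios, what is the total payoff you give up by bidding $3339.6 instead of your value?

$2458.4

The deviation costs you only when the competing bid falls strictly between $2318.4 and $3339.6; elsewhere both bids give the same outcome.
$2663: truthful payoff $0, deviation payoff −$344.6 → loss $344.6.
$3097.6: truthful payoff $0, deviation payoff −$779.2 → loss $779.2.
$2393.9: truthful payoff $0, deviation payoff −$75.5 → loss $75.5.
$2493.3: truthful payoff $0, deviation payoff −$174.9 → loss $174.9.
$2383.3: truthful payoff $0, deviation payoff −$64.9 → loss $64.9.
$2803.5: truthful payoff $0, deviation payoff −$485.1 → loss $485.1.
$2852.6: truthful payoff $0, deviation payoff −$534.2 → loss $534.2.
Total loss = $344.6 + $779.2 + $75.5 + $174.9 + $64.9 + $485.1 + $534.2 = $2458.4.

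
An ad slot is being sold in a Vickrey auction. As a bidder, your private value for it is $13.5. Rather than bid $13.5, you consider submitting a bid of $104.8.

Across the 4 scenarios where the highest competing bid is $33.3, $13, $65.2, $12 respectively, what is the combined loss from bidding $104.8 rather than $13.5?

The deviation costs you only when the competing bid falls strictly between $13.5 and $104.8; elsewhere both bids give the same outcome.
$33.3: truthful payoff $0, deviation payoff −$19.8 → loss $19.8.
$13: outcomes coincide → loss $0.
$65.2: truthful payoff $0, deviation payoff −$51.7 → loss $51.7.
$12: outcomes coincide → loss $0.
Total loss = $19.8 + $51.7 = $71.5.

$71.5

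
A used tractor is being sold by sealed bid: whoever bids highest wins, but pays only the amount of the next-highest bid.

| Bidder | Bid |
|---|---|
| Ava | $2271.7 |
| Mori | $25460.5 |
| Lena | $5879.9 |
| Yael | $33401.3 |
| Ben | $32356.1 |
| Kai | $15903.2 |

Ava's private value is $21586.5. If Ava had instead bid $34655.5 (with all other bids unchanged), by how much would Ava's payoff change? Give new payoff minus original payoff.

−$11814.8

The highest bid among the other bidders is $33401.3; Ava's bid doesn't change that.
Original bid $2271.7: Ava is not highest (top rival bid is $33401.3); payoff $0.
Alternative bid $34655.5: Ava is highest, pays the top rival bid $33401.3; payoff $21586.5 − $33401.3 = −$11814.8.
Change in payoff = −$11814.8 − ($0) = −$11814.8.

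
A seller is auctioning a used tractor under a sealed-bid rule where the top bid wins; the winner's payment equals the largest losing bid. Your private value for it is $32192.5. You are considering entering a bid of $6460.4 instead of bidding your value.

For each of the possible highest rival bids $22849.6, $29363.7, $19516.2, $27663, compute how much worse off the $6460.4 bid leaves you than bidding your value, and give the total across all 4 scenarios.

The deviation costs you only when the competing bid falls strictly between $6460.4 and $32192.5; elsewhere both bids give the same outcome.
$22849.6: truthful payoff $9342.9, deviation payoff $0 → loss $9342.9.
$29363.7: truthful payoff $2828.8, deviation payoff $0 → loss $2828.8.
$19516.2: truthful payoff $12676.3, deviation payoff $0 → loss $12676.3.
$27663: truthful payoff $4529.5, deviation payoff $0 → loss $4529.5.
Total loss = $9342.9 + $2828.8 + $12676.3 + $4529.5 = $29377.5.

$29377.5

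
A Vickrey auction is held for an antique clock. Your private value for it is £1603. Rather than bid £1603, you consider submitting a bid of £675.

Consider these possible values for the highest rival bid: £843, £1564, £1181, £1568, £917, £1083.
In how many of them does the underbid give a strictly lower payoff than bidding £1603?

6

The deviation hurts exactly when the highest competing bid lies strictly between £675 and £1603 — underbidding then forfeits a profitable win.
£843: inside the interval → strictly worse (loss £760).
£1564: inside the interval → strictly worse (loss £39).
£1181: inside the interval → strictly worse (loss £422).
£1568: inside the interval → strictly worse (loss £35).
£917: inside the interval → strictly worse (loss £686).
£1083: inside the interval → strictly worse (loss £520).
Count: 6.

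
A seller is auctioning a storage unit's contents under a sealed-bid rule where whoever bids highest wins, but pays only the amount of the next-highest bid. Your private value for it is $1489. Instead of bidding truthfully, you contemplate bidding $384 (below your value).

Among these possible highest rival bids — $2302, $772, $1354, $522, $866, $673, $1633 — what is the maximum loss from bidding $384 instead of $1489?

$967

$2302: same outcome either way → loss $0.
$772: truthful gives $717, deviation gives $0 → loss $717.
$1354: truthful gives $135, deviation gives $0 → loss $135.
$522: truthful gives $967, deviation gives $0 → loss $967.
$866: truthful gives $623, deviation gives $0 → loss $623.
$673: truthful gives $816, deviation gives $0 → loss $816.
$1633: same outcome either way → loss $0.
Maximum loss: $967.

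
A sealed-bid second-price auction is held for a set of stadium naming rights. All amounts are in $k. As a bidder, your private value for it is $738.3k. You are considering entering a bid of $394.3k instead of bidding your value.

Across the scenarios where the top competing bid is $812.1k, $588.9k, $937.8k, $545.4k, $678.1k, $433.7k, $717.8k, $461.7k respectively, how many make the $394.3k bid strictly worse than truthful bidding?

The deviation hurts exactly when the highest competing bid lies strictly between $394.3k and $738.3k — underbidding then forfeits a profitable win.
$812.1k: above both → same outcome either way.
$588.9k: inside the interval → strictly worse (loss $149.4k).
$937.8k: above both → same outcome either way.
$545.4k: inside the interval → strictly worse (loss $192.9k).
$678.1k: inside the interval → strictly worse (loss $60.2k).
$433.7k: inside the interval → strictly worse (loss $304.6k).
$717.8k: inside the interval → strictly worse (loss $20.5k).
$461.7k: inside the interval → strictly worse (loss $276.6k).
Count: 6.

6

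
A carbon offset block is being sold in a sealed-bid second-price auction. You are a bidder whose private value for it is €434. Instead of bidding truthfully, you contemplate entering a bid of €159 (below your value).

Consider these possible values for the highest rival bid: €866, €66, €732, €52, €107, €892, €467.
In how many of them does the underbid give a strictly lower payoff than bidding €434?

The deviation hurts exactly when the highest competing bid lies strictly between €159 and €434 — underbidding then forfeits a profitable win.
€866: above both → same outcome either way.
€66: below both → same outcome either way.
€732: above both → same outcome either way.
€52: below both → same outcome either way.
€107: below both → same outcome either way.
€892: above both → same outcome either way.
€467: above both → same outcome either way.
Count: 0.

0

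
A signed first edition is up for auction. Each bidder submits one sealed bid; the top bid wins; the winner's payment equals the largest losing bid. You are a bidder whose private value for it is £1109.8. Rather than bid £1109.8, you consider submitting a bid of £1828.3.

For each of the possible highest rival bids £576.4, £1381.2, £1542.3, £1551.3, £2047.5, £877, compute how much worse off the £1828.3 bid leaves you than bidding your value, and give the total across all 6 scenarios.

£1145.4

The deviation costs you only when the competing bid falls strictly between £1109.8 and £1828.3; elsewhere both bids give the same outcome.
£576.4: outcomes coincide → loss £0.
£1381.2: truthful payoff £0, deviation payoff −£271.4 → loss £271.4.
£1542.3: truthful payoff £0, deviation payoff −£432.5 → loss £432.5.
£1551.3: truthful payoff £0, deviation payoff −£441.5 → loss £441.5.
£2047.5: outcomes coincide → loss £0.
£877: outcomes coincide → loss £0.
Total loss = £271.4 + £432.5 + £441.5 = £1145.4.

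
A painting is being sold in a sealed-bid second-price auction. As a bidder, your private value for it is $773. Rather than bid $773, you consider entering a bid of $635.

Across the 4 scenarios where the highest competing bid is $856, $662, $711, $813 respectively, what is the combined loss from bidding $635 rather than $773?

The deviation costs you only when the competing bid falls strictly between $635 and $773; elsewhere both bids give the same outcome.
$856: outcomes coincide → loss $0.
$662: truthful payoff $111, deviation payoff $0 → loss $111.
$711: truthful payoff $62, deviation payoff $0 → loss $62.
$813: outcomes coincide → loss $0.
Total loss = $111 + $62 = $173.
In a second-price auction your bid sets only whether you win, not what you pay, so bidding your true value is weakly dominant.

$173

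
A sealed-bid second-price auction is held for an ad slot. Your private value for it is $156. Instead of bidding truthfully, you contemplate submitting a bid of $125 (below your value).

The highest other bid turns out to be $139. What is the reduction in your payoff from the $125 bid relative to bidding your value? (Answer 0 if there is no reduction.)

Bidding your value $156: you win (since $156 > $139) and pay $139. Payoff $17.
Bidding $125: you lose. Payoff $0.
The competing bid $139 lies between your shaded bid and your value, so underbidding forfeits an item you could have won at a profitable price.
Loss from deviating = $17 − ($0) = $17.

$17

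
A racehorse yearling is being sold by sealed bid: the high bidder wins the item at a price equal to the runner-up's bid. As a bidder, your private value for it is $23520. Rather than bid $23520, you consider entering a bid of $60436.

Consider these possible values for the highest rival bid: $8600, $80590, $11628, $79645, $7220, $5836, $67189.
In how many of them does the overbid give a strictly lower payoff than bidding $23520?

The deviation hurts exactly when the highest competing bid lies strictly between $23520 and $60436 — overbidding then wins at a price above your value.
$8600: below both → same outcome either way.
$80590: above both → same outcome either way.
$11628: below both → same outcome either way.
$79645: above both → same outcome either way.
$7220: below both → same outcome either way.
$5836: below both → same outcome either way.
$67189: above both → same outcome either way.
Count: 0.

0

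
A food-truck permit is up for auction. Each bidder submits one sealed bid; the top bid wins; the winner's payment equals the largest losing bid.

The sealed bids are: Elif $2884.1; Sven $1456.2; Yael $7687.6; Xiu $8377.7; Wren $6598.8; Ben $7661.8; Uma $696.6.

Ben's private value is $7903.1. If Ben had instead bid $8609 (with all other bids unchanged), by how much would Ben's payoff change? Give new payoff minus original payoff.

The highest bid among the other bidders is $8377.7; Ben's bid doesn't change that.
Original bid $7661.8: Ben is not highest (top rival bid is $8377.7); payoff $0.
Alternative bid $8609: Ben is highest, pays the top rival bid $8377.7; payoff $7903.1 − $8377.7 = −$474.6.
Change in payoff = −$474.6 − ($0) = −$474.6.

−$474.6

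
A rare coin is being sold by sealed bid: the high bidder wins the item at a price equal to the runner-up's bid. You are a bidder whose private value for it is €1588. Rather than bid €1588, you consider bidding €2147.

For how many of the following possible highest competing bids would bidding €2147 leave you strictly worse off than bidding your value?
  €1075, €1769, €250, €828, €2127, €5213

2

The deviation hurts exactly when the highest competing bid lies strictly between €1588 and €2147 — overbidding then wins at a price above your value.
€1075: below both → same outcome either way.
€1769: inside the interval → strictly worse (loss €181).
€250: below both → same outcome either way.
€828: below both → same outcome either way.
€2127: inside the interval → strictly worse (loss €539).
€5213: above both → same outcome either way.
Count: 2.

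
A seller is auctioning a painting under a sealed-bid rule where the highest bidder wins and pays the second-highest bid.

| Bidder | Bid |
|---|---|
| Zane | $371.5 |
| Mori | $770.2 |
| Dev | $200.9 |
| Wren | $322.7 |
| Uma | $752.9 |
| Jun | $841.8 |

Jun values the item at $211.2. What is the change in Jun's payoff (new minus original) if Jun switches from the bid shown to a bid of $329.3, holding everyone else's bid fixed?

$559

The highest bid among the other bidders is $770.2; Jun's bid doesn't change that.
Original bid $841.8: Jun is highest, pays the top rival bid $770.2; payoff $211.2 − $770.2 = −$559.
Alternative bid $329.3: Jun is not highest (top rival bid is $770.2); payoff $0.
Change in payoff = $0 − (−$559) = $559.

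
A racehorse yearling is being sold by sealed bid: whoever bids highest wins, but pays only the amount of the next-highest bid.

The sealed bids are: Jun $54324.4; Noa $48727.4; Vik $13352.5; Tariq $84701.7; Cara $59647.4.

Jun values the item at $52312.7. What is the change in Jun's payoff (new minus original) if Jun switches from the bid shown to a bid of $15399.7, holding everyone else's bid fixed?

$0

The highest bid among the other bidders is $84701.7; Jun's bid doesn't change that.
Original bid $54324.4: Jun is not highest (top rival bid is $84701.7); payoff $0.
Alternative bid $15399.7: Jun is not highest (top rival bid is $84701.7); payoff $0.
Change in payoff = $0 − ($0) = $0.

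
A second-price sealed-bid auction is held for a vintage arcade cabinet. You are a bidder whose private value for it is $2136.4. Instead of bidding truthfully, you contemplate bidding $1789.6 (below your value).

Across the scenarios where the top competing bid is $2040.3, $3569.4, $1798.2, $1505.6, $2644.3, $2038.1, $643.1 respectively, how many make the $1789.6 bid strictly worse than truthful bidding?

3

The deviation hurts exactly when the highest competing bid lies strictly between $1789.6 and $2136.4 — underbidding then forfeits a profitable win.
$2040.3: inside the interval → strictly worse (loss $96.1).
$3569.4: above both → same outcome either way.
$1798.2: inside the interval → strictly worse (loss $338.2).
$1505.6: below both → same outcome either way.
$2644.3: above both → same outcome either way.
$2038.1: inside the interval → strictly worse (loss $98.3).
$643.1: below both → same outcome either way.
Count: 3.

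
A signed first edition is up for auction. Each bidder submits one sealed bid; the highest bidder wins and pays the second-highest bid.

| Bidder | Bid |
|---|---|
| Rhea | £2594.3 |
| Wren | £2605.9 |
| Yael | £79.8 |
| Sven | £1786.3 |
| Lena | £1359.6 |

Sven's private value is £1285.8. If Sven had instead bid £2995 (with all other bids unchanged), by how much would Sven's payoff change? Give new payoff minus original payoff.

The highest bid among the other bidders is £2605.9; Sven's bid doesn't change that.
Original bid £1786.3: Sven is not highest (top rival bid is £2605.9); payoff £0.
Alternative bid £2995: Sven is highest, pays the top rival bid £2605.9; payoff £1285.8 − £2605.9 = −£1320.1.
Change in payoff = −£1320.1 − (£0) = −£1320.1.

−£1320.1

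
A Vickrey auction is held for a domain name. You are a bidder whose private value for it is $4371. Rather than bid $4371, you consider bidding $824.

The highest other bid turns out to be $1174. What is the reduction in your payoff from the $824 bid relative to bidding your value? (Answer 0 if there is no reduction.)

$3197

Bidding your value $4371: you win (since $4371 > $1174) and pay $1174. Payoff $3197.
Bidding $824: you lose. Payoff $0.
The competing bid $1174 lies between your shaded bid and your value, so underbidding forfeits an item you could have won at a profitable price.
Loss from deviating = $3197 − ($0) = $3197.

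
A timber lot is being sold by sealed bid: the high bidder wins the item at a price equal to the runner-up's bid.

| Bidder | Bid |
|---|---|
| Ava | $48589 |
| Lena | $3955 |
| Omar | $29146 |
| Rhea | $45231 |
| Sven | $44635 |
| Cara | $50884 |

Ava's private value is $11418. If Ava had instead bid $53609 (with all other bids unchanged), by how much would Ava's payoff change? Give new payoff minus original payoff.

−$39466

The highest bid among the other bidders is $50884; Ava's bid doesn't change that.
Original bid $48589: Ava is not highest (top rival bid is $50884); payoff $0.
Alternative bid $53609: Ava is highest, pays the top rival bid $50884; payoff $11418 − $50884 = −$39466.
Change in payoff = −$39466 − ($0) = −$39466.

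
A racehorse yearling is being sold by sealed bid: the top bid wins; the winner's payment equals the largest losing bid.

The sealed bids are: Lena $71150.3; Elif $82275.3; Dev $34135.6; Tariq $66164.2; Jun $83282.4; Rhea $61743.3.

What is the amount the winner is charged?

Highest bid: Jun at $83282.4, so Jun wins.
Second-highest bid: Elif at $82275.3 — that is the price the winner pays.

$82275.3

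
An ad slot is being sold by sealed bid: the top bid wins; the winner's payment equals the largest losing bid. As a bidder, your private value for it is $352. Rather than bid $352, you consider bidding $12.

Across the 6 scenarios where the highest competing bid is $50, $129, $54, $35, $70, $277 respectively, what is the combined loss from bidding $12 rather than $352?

The deviation costs you only when the competing bid falls strictly between $12 and $352; elsewhere both bids give the same outcome.
$50: truthful payoff $302, deviation payoff $0 → loss $302.
$129: truthful payoff $223, deviation payoff $0 → loss $223.
$54: truthful payoff $298, deviation payoff $0 → loss $298.
$35: truthful payoff $317, deviation payoff $0 → loss $317.
$70: truthful payoff $282, deviation payoff $0 → loss $282.
$277: truthful payoff $75, deviation payoff $0 → loss $75.
Total loss = $302 + $223 + $298 + $317 + $282 + $75 = $1497.
Truthful bidding weakly dominates here: raising your bid can only win items priced above your value, and lowering it can only forfeit items priced below.

$1497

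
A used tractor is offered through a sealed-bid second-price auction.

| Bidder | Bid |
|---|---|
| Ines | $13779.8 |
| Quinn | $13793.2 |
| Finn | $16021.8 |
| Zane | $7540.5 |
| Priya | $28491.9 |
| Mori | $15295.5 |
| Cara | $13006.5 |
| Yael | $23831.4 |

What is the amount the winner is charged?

Highest bid: Priya at $28491.9, so Priya wins.
Second-highest bid: Yael at $23831.4 — that is the price the winner pays.

$23831.4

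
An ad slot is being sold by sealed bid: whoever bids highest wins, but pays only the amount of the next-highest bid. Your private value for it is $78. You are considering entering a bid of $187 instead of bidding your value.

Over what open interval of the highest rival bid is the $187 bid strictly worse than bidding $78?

($78, $187)

If the competing bid is below $78, both bids win at the same price — no difference.
If it is above $187, both bids lose — no difference.
If it lies strictly between $78 and $187, bidding your value loses (payoff 0) while bidding $187 wins at a price above your value (payoff negative).
So the deviation strictly hurts on the open interval ($78, $187).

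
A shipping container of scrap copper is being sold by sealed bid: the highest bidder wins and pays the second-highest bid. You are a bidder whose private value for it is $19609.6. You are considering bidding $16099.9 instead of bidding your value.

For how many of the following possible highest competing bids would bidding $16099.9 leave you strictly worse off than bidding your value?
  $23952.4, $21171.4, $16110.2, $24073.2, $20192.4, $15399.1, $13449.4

The deviation hurts exactly when the highest competing bid lies strictly between $16099.9 and $19609.6 — underbidding then forfeits a profitable win.
$23952.4: above both → same outcome either way.
$21171.4: above both → same outcome either way.
$16110.2: inside the interval → strictly worse (loss $3499.4).
$24073.2: above both → same outcome either way.
$20192.4: above both → same outcome either way.
$15399.1: below both → same outcome either way.
$13449.4: below both → same outcome either way.
Count: 1.

1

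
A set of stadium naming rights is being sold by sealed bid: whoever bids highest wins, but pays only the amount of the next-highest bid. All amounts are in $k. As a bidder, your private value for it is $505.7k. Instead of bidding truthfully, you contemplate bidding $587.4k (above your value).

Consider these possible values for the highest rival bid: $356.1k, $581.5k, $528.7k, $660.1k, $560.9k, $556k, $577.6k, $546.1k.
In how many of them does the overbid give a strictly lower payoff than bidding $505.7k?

6

The deviation hurts exactly when the highest competing bid lies strictly between $505.7k and $587.4k — overbidding then wins at a price above your value.
$356.1k: below both → same outcome either way.
$581.5k: inside the interval → strictly worse (loss $75.8k).
$528.7k: inside the interval → strictly worse (loss $23k).
$660.1k: above both → same outcome either way.
$560.9k: inside the interval → strictly worse (loss $55.2k).
$556k: inside the interval → strictly worse (loss $50.3k).
$577.6k: inside the interval → strictly worse (loss $71.9k).
$546.1k: inside the interval → strictly worse (loss $40.4k).
Count: 6.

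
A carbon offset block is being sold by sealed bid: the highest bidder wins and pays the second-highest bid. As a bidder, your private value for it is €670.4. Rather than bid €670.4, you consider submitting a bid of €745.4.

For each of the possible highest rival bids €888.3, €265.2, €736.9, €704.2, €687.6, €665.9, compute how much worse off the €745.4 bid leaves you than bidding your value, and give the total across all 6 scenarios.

The deviation costs you only when the competing bid falls strictly between €670.4 and €745.4; elsewhere both bids give the same outcome.
€888.3: outcomes coincide → loss €0.
€265.2: outcomes coincide → loss €0.
€736.9: truthful payoff €0, deviation payoff −€66.5 → loss €66.5.
€704.2: truthful payoff €0, deviation payoff −€33.8 → loss €33.8.
€687.6: truthful payoff €0, deviation payoff −€17.2 → loss €17.2.
€665.9: outcomes coincide → loss €0.
Total loss = €66.5 + €33.8 + €17.2 = €117.5.

€117.5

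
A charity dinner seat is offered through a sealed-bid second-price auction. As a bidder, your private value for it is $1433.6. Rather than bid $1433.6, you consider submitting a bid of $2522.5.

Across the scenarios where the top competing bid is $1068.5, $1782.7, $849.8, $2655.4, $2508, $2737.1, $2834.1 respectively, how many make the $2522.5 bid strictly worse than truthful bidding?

2

The deviation hurts exactly when the highest competing bid lies strictly between $1433.6 and $2522.5 — overbidding then wins at a price above your value.
$1068.5: below both → same outcome either way.
$1782.7: inside the interval → strictly worse (loss $349.1).
$849.8: below both → same outcome either way.
$2655.4: above both → same outcome either way.
$2508: inside the interval → strictly worse (loss $1074.4).
$2737.1: above both → same outcome either way.
$2834.1: above both → same outcome either way.
Count: 2.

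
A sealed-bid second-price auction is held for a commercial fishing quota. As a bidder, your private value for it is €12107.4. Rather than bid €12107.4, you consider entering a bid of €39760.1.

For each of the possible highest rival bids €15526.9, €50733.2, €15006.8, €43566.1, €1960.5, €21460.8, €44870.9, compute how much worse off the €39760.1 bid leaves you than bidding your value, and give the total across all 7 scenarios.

€15672.3

The deviation costs you only when the competing bid falls strictly between €12107.4 and €39760.1; elsewhere both bids give the same outcome.
€15526.9: truthful payoff €0, deviation payoff −€3419.5 → loss €3419.5.
€50733.2: outcomes coincide → loss €0.
€15006.8: truthful payoff €0, deviation payoff −€2899.4 → loss €2899.4.
€43566.1: outcomes coincide → loss €0.
€1960.5: outcomes coincide → loss €0.
€21460.8: truthful payoff €0, deviation payoff −€9353.4 → loss €9353.4.
€44870.9: outcomes coincide → loss €0.
Total loss = €3419.5 + €2899.4 + €9353.4 = €15672.3.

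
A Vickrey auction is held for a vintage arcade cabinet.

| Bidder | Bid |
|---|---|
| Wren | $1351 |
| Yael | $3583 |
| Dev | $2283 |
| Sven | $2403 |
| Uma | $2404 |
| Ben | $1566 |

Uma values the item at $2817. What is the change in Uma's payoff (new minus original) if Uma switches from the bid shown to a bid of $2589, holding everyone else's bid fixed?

$0

The highest bid among the other bidders is $3583; Uma's bid doesn't change that.
Original bid $2404: Uma is not highest (top rival bid is $3583); payoff $0.
Alternative bid $2589: Uma is not highest (top rival bid is $3583); payoff $0.
Change in payoff = $0 − ($0) = $0.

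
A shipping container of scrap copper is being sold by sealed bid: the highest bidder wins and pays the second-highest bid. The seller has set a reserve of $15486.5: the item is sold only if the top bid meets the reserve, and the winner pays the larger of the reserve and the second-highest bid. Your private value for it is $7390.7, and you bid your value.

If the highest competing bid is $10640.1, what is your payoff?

Your bid $7390.7 is below the highest competing bid $10640.1, so you lose. Payoff $0.

$0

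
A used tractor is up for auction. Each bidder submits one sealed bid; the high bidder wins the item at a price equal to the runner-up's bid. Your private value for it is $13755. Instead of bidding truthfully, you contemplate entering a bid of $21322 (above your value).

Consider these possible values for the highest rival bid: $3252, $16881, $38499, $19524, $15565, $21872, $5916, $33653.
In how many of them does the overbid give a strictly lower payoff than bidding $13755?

3

The deviation hurts exactly when the highest competing bid lies strictly between $13755 and $21322 — overbidding then wins at a price above your value.
$3252: below both → same outcome either way.
$16881: inside the interval → strictly worse (loss $3126).
$38499: above both → same outcome either way.
$19524: inside the interval → strictly worse (loss $5769).
$15565: inside the interval → strictly worse (loss $1810).
$21872: above both → same outcome either way.
$5916: below both → same outcome either way.
$33653: above both → same outcome either way.
Count: 3.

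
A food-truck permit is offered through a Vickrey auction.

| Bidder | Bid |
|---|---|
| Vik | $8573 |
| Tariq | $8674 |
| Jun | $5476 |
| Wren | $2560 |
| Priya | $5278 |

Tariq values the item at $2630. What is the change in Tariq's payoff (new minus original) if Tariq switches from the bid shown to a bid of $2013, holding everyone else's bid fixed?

The highest bid among the other bidders is $8573; Tariq's bid doesn't change that.
Original bid $8674: Tariq is highest, pays the top rival bid $8573; payoff $2630 − $8573 = −$5943.
Alternative bid $2013: Tariq is not highest (top rival bid is $8573); payoff $0.
Change in payoff = $0 − (−$5943) = $5943.

$5943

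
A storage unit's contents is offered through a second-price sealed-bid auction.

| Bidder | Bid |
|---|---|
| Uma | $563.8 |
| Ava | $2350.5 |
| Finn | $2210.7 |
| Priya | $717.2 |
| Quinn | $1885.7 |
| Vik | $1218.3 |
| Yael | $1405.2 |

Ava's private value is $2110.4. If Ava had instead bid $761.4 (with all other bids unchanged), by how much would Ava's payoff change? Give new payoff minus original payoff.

The highest bid among the other bidders is $2210.7; Ava's bid doesn't change that.
Original bid $2350.5: Ava is highest, pays the top rival bid $2210.7; payoff $2110.4 − $2210.7 = −$100.3.
Alternative bid $761.4: Ava is not highest (top rival bid is $2210.7); payoff $0.
Change in payoff = $0 − (−$100.3) = $100.3.

$100.3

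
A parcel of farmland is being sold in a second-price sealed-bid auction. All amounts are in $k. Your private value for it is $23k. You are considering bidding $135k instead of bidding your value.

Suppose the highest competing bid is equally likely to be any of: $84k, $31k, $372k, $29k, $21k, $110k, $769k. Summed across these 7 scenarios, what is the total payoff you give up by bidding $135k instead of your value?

The deviation costs you only when the competing bid falls strictly between $23k and $135k; elsewhere both bids give the same outcome.
$84k: truthful payoff $0k, deviation payoff −$61k → loss $61k.
$31k: truthful payoff $0k, deviation payoff −$8k → loss $8k.
$372k: outcomes coincide → loss $0k.
$29k: truthful payoff $0k, deviation payoff −$6k → loss $6k.
$21k: outcomes coincide → loss $0k.
$110k: truthful payoff $0k, deviation payoff −$87k → loss $87k.
$769k: outcomes coincide → loss $0k.
Total loss = $61k + $8k + $6k + $87k = $162k.

$162k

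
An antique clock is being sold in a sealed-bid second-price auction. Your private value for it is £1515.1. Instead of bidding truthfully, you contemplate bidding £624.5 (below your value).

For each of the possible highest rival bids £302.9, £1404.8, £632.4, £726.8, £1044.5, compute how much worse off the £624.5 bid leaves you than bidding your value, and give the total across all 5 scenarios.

£2251.9

The deviation costs you only when the competing bid falls strictly between £624.5 and £1515.1; elsewhere both bids give the same outcome.
£302.9: outcomes coincide → loss £0.
£1404.8: truthful payoff £110.3, deviation payoff £0 → loss £110.3.
£632.4: truthful payoff £882.7, deviation payoff £0 → loss £882.7.
£726.8: truthful payoff £788.3, deviation payoff £0 → loss £788.3.
£1044.5: truthful payoff £470.6, deviation payoff £0 → loss £470.6.
Total loss = £110.3 + £882.7 + £788.3 + £470.6 = £2251.9.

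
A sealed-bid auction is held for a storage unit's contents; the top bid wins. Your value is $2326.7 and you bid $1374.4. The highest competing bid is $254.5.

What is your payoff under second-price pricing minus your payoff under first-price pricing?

You have the highest bid, so you win under either rule.
Second-price: pay $254.5 → payoff $2072.2.
First-price: pay your own bid $1374.4 → payoff $952.3.
Difference = $2072.2 − ($952.3) = $1119.9.

$1119.9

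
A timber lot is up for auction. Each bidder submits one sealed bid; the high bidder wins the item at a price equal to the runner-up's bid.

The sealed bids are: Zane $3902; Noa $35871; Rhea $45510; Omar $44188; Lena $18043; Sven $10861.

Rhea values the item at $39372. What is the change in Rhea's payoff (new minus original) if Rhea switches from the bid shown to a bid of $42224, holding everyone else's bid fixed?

The highest bid among the other bidders is $44188; Rhea's bid doesn't change that.
Original bid $45510: Rhea is highest, pays the top rival bid $44188; payoff $39372 − $44188 = −$4816.
Alternative bid $42224: Rhea is not highest (top rival bid is $44188); payoff $0.
Change in payoff = $0 − (−$4816) = $4816.

$4816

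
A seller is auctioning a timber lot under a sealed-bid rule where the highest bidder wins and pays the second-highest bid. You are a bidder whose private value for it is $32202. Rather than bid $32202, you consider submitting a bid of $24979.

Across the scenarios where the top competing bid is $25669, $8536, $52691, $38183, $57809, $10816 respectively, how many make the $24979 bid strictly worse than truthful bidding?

The deviation hurts exactly when the highest competing bid lies strictly between $24979 and $32202 — underbidding then forfeits a profitable win.
$25669: inside the interval → strictly worse (loss $6533).
$8536: below both → same outcome either way.
$52691: above both → same outcome either way.
$38183: above both → same outcome either way.
$57809: above both → same outcome either way.
$10816: below both → same outcome either way.
Count: 1.

1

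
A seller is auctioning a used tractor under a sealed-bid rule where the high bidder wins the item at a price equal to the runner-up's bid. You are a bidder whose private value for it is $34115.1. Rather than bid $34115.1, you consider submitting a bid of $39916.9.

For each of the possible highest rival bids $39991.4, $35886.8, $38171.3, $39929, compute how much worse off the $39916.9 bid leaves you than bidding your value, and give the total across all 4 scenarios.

$5827.9

The deviation costs you only when the competing bid falls strictly between $34115.1 and $39916.9; elsewhere both bids give the same outcome.
$39991.4: outcomes coincide → loss $0.
$35886.8: truthful payoff $0, deviation payoff −$1771.7 → loss $1771.7.
$38171.3: truthful payoff $0, deviation payoff −$4056.2 → loss $4056.2.
$39929: outcomes coincide → loss $0.
Total loss = $1771.7 + $4056.2 = $5827.9.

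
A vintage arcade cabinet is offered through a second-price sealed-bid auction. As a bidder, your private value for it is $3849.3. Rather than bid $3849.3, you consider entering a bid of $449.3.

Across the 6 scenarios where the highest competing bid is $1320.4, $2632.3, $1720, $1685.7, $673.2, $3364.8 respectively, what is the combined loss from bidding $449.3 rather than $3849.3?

$11699.4

The deviation costs you only when the competing bid falls strictly between $449.3 and $3849.3; elsewhere both bids give the same outcome.
$1320.4: truthful payoff $2528.9, deviation payoff $0 → loss $2528.9.
$2632.3: truthful payoff $1217, deviation payoff $0 → loss $1217.
$1720: truthful payoff $2129.3, deviation payoff $0 → loss $2129.3.
$1685.7: truthful payoff $2163.6, deviation payoff $0 → loss $2163.6.
$673.2: truthful payoff $3176.1, deviation payoff $0 → loss $3176.1.
$3364.8: truthful payoff $484.5, deviation payoff $0 → loss $484.5.
Total loss = $2528.9 + $1217 + $2129.3 + $2163.6 + $3176.1 + $484.5 = $11699.4.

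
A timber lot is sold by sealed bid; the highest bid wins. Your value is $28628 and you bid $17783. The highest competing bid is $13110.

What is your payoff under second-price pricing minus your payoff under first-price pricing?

You have the highest bid, so you win under either rule.
Second-price: pay $13110 → payoff $15518.
First-price: pay your own bid $17783 → payoff $10845.
Difference = $15518 − ($10845) = $4673.

$4673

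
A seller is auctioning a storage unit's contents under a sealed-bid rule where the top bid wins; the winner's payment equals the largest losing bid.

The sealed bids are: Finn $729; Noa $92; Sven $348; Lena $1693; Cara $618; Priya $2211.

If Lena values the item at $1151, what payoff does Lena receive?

Highest bid: Priya at $2211, so Priya wins.
Second-highest bid: Lena at $1693 — that is the price the winner pays.
Lena did not win, so Lena pays nothing and receives nothing: payoff $0.

$0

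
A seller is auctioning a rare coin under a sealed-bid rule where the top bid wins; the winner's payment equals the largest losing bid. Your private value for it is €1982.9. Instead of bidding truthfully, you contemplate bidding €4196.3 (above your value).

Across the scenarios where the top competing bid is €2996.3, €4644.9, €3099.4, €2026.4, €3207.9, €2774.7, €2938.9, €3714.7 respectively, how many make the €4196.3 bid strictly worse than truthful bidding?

The deviation hurts exactly when the highest competing bid lies strictly between €1982.9 and €4196.3 — overbidding then wins at a price above your value.
€2996.3: inside the interval → strictly worse (loss €1013.4).
€4644.9: above both → same outcome either way.
€3099.4: inside the interval → strictly worse (loss €1116.5).
€2026.4: inside the interval → strictly worse (loss €43.5).
€3207.9: inside the interval → strictly worse (loss €1225).
€2774.7: inside the interval → strictly worse (loss €791.8).
€2938.9: inside the interval → strictly worse (loss €956).
€3714.7: inside the interval → strictly worse (loss €1731.8).
Count: 7.

7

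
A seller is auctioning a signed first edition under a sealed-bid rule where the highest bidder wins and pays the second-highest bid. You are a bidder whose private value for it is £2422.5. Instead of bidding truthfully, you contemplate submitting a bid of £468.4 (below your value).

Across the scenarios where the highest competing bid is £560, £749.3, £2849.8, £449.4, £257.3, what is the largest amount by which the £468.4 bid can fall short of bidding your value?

£560: truthful gives £1862.5, deviation gives £0 → loss £1862.5.
£749.3: truthful gives £1673.2, deviation gives £0 → loss £1673.2.
£2849.8: same outcome either way → loss £0.
£449.4: same outcome either way → loss £0.
£257.3: same outcome either way → loss £0.
Maximum loss: £1862.5.

£1862.5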